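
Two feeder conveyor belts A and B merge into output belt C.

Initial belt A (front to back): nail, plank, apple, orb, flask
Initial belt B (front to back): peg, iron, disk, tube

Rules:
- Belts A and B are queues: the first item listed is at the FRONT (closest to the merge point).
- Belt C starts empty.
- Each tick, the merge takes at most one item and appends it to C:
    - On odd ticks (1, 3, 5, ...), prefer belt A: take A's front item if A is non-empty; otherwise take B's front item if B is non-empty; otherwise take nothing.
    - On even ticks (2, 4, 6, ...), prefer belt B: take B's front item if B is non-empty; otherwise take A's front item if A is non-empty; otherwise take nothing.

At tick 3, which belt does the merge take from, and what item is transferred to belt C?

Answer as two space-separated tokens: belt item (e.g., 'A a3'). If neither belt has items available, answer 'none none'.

Tick 1: prefer A, take nail from A; A=[plank,apple,orb,flask] B=[peg,iron,disk,tube] C=[nail]
Tick 2: prefer B, take peg from B; A=[plank,apple,orb,flask] B=[iron,disk,tube] C=[nail,peg]
Tick 3: prefer A, take plank from A; A=[apple,orb,flask] B=[iron,disk,tube] C=[nail,peg,plank]

Answer: A plank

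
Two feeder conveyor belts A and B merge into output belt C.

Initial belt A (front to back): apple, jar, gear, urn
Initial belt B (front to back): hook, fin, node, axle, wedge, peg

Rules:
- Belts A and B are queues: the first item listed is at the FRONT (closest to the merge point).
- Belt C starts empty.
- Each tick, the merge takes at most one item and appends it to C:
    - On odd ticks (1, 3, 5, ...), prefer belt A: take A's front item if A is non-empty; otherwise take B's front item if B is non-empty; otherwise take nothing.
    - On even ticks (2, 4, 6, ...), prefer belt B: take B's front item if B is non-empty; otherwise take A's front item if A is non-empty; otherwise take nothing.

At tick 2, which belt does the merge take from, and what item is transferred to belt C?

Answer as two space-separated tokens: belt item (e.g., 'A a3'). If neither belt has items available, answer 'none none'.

Tick 1: prefer A, take apple from A; A=[jar,gear,urn] B=[hook,fin,node,axle,wedge,peg] C=[apple]
Tick 2: prefer B, take hook from B; A=[jar,gear,urn] B=[fin,node,axle,wedge,peg] C=[apple,hook]

Answer: B hook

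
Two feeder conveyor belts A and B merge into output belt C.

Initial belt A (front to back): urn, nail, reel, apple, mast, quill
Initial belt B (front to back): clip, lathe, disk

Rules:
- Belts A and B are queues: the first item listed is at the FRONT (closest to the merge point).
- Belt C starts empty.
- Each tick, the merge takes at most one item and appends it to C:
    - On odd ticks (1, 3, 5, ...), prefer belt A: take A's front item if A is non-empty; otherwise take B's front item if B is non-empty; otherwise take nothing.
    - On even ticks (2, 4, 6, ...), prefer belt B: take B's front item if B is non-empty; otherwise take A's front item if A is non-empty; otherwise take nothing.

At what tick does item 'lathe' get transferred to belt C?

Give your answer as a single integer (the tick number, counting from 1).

Answer: 4

Derivation:
Tick 1: prefer A, take urn from A; A=[nail,reel,apple,mast,quill] B=[clip,lathe,disk] C=[urn]
Tick 2: prefer B, take clip from B; A=[nail,reel,apple,mast,quill] B=[lathe,disk] C=[urn,clip]
Tick 3: prefer A, take nail from A; A=[reel,apple,mast,quill] B=[lathe,disk] C=[urn,clip,nail]
Tick 4: prefer B, take lathe from B; A=[reel,apple,mast,quill] B=[disk] C=[urn,clip,nail,lathe]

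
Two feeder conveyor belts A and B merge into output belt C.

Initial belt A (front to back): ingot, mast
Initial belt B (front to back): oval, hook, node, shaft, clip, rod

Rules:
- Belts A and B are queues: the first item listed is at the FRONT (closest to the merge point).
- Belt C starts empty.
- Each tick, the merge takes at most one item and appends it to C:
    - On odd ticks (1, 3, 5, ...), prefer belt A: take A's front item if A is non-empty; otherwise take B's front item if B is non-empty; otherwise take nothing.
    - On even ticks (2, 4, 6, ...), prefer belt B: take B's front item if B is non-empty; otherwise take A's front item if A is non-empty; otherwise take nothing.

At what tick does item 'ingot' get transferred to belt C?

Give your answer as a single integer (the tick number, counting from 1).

Answer: 1

Derivation:
Tick 1: prefer A, take ingot from A; A=[mast] B=[oval,hook,node,shaft,clip,rod] C=[ingot]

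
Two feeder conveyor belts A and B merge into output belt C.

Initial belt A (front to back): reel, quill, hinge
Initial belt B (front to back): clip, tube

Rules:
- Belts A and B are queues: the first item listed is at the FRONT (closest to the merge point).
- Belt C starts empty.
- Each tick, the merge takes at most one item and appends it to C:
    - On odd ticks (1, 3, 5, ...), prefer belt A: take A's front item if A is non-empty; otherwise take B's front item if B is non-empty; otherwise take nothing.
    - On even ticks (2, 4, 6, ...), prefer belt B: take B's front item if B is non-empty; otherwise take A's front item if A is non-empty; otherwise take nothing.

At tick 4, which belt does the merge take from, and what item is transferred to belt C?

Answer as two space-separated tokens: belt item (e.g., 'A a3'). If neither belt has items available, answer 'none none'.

Tick 1: prefer A, take reel from A; A=[quill,hinge] B=[clip,tube] C=[reel]
Tick 2: prefer B, take clip from B; A=[quill,hinge] B=[tube] C=[reel,clip]
Tick 3: prefer A, take quill from A; A=[hinge] B=[tube] C=[reel,clip,quill]
Tick 4: prefer B, take tube from B; A=[hinge] B=[-] C=[reel,clip,quill,tube]

Answer: B tube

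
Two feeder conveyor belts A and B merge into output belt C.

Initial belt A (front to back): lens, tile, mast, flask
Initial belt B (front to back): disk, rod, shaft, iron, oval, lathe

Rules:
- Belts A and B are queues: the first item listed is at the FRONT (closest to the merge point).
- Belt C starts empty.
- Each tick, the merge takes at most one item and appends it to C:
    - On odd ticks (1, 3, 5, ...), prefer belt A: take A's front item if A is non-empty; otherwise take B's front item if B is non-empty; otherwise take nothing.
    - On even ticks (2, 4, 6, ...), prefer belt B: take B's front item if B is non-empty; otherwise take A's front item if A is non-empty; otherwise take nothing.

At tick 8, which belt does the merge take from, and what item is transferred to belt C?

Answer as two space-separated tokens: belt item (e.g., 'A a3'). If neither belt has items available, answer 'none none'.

Answer: B iron

Derivation:
Tick 1: prefer A, take lens from A; A=[tile,mast,flask] B=[disk,rod,shaft,iron,oval,lathe] C=[lens]
Tick 2: prefer B, take disk from B; A=[tile,mast,flask] B=[rod,shaft,iron,oval,lathe] C=[lens,disk]
Tick 3: prefer A, take tile from A; A=[mast,flask] B=[rod,shaft,iron,oval,lathe] C=[lens,disk,tile]
Tick 4: prefer B, take rod from B; A=[mast,flask] B=[shaft,iron,oval,lathe] C=[lens,disk,tile,rod]
Tick 5: prefer A, take mast from A; A=[flask] B=[shaft,iron,oval,lathe] C=[lens,disk,tile,rod,mast]
Tick 6: prefer B, take shaft from B; A=[flask] B=[iron,oval,lathe] C=[lens,disk,tile,rod,mast,shaft]
Tick 7: prefer A, take flask from A; A=[-] B=[iron,oval,lathe] C=[lens,disk,tile,rod,mast,shaft,flask]
Tick 8: prefer B, take iron from B; A=[-] B=[oval,lathe] C=[lens,disk,tile,rod,mast,shaft,flask,iron]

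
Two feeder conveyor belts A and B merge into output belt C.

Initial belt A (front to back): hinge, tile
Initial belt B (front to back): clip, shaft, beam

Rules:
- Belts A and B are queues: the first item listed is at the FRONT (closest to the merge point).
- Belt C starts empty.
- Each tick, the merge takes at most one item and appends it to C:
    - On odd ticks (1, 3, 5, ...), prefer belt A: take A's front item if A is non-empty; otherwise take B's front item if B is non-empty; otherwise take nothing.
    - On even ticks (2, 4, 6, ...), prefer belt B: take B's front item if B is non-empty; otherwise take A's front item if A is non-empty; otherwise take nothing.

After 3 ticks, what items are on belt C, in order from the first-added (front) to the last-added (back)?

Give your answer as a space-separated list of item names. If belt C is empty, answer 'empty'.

Tick 1: prefer A, take hinge from A; A=[tile] B=[clip,shaft,beam] C=[hinge]
Tick 2: prefer B, take clip from B; A=[tile] B=[shaft,beam] C=[hinge,clip]
Tick 3: prefer A, take tile from A; A=[-] B=[shaft,beam] C=[hinge,clip,tile]

Answer: hinge clip tile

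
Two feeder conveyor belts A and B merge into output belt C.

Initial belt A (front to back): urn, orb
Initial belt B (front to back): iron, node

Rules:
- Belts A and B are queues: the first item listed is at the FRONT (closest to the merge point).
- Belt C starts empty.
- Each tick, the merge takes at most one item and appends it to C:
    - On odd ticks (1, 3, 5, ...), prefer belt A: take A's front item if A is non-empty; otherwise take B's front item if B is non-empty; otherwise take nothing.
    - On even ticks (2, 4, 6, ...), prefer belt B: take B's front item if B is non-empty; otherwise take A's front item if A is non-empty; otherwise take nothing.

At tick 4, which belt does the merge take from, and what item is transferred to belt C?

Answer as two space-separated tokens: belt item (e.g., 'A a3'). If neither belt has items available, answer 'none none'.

Answer: B node

Derivation:
Tick 1: prefer A, take urn from A; A=[orb] B=[iron,node] C=[urn]
Tick 2: prefer B, take iron from B; A=[orb] B=[node] C=[urn,iron]
Tick 3: prefer A, take orb from A; A=[-] B=[node] C=[urn,iron,orb]
Tick 4: prefer B, take node from B; A=[-] B=[-] C=[urn,iron,orb,node]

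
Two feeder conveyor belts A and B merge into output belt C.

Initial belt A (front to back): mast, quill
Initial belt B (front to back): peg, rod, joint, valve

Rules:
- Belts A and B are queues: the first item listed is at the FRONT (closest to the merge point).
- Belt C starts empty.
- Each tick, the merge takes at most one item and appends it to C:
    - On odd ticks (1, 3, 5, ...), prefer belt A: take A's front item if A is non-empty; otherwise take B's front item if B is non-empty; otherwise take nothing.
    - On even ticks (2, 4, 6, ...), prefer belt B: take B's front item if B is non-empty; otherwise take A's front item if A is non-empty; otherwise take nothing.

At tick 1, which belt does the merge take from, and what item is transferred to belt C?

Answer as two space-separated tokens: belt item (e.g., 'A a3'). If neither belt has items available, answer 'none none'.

Tick 1: prefer A, take mast from A; A=[quill] B=[peg,rod,joint,valve] C=[mast]

Answer: A mast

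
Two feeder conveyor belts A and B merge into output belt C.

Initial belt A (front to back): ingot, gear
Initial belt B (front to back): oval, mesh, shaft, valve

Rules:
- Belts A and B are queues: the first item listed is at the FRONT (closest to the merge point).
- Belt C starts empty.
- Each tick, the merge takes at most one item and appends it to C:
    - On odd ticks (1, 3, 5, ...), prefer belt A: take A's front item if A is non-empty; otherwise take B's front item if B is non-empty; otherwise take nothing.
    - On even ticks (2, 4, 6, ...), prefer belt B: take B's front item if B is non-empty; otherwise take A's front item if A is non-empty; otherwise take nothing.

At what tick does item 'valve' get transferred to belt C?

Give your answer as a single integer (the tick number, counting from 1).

Tick 1: prefer A, take ingot from A; A=[gear] B=[oval,mesh,shaft,valve] C=[ingot]
Tick 2: prefer B, take oval from B; A=[gear] B=[mesh,shaft,valve] C=[ingot,oval]
Tick 3: prefer A, take gear from A; A=[-] B=[mesh,shaft,valve] C=[ingot,oval,gear]
Tick 4: prefer B, take mesh from B; A=[-] B=[shaft,valve] C=[ingot,oval,gear,mesh]
Tick 5: prefer A, take shaft from B; A=[-] B=[valve] C=[ingot,oval,gear,mesh,shaft]
Tick 6: prefer B, take valve from B; A=[-] B=[-] C=[ingot,oval,gear,mesh,shaft,valve]

Answer: 6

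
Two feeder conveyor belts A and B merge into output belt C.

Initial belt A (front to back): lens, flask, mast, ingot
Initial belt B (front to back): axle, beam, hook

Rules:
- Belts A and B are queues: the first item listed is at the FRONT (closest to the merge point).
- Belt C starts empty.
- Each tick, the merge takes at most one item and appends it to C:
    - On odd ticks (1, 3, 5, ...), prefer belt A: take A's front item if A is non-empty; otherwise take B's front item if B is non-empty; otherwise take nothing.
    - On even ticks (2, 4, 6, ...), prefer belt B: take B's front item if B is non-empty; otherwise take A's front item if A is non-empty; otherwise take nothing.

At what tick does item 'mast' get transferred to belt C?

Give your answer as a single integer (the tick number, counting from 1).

Answer: 5

Derivation:
Tick 1: prefer A, take lens from A; A=[flask,mast,ingot] B=[axle,beam,hook] C=[lens]
Tick 2: prefer B, take axle from B; A=[flask,mast,ingot] B=[beam,hook] C=[lens,axle]
Tick 3: prefer A, take flask from A; A=[mast,ingot] B=[beam,hook] C=[lens,axle,flask]
Tick 4: prefer B, take beam from B; A=[mast,ingot] B=[hook] C=[lens,axle,flask,beam]
Tick 5: prefer A, take mast from A; A=[ingot] B=[hook] C=[lens,axle,flask,beam,mast]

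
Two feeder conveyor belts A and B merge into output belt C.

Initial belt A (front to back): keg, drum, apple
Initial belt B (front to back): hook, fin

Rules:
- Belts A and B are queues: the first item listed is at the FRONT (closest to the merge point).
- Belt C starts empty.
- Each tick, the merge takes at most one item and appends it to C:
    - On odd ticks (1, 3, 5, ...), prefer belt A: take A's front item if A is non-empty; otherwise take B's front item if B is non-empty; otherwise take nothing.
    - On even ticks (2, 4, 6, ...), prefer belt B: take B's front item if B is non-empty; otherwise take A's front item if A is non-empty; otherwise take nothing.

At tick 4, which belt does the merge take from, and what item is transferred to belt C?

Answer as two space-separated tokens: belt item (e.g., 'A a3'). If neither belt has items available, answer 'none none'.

Answer: B fin

Derivation:
Tick 1: prefer A, take keg from A; A=[drum,apple] B=[hook,fin] C=[keg]
Tick 2: prefer B, take hook from B; A=[drum,apple] B=[fin] C=[keg,hook]
Tick 3: prefer A, take drum from A; A=[apple] B=[fin] C=[keg,hook,drum]
Tick 4: prefer B, take fin from B; A=[apple] B=[-] C=[keg,hook,drum,fin]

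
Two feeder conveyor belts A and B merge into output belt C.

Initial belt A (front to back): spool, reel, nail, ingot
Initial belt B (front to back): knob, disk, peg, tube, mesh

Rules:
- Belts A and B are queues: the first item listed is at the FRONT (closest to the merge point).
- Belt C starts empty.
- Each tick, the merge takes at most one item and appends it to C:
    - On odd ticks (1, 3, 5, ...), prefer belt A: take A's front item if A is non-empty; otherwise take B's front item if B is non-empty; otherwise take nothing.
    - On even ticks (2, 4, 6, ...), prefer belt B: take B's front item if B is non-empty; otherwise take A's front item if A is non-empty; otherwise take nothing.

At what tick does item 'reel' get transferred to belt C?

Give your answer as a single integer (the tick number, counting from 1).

Answer: 3

Derivation:
Tick 1: prefer A, take spool from A; A=[reel,nail,ingot] B=[knob,disk,peg,tube,mesh] C=[spool]
Tick 2: prefer B, take knob from B; A=[reel,nail,ingot] B=[disk,peg,tube,mesh] C=[spool,knob]
Tick 3: prefer A, take reel from A; A=[nail,ingot] B=[disk,peg,tube,mesh] C=[spool,knob,reel]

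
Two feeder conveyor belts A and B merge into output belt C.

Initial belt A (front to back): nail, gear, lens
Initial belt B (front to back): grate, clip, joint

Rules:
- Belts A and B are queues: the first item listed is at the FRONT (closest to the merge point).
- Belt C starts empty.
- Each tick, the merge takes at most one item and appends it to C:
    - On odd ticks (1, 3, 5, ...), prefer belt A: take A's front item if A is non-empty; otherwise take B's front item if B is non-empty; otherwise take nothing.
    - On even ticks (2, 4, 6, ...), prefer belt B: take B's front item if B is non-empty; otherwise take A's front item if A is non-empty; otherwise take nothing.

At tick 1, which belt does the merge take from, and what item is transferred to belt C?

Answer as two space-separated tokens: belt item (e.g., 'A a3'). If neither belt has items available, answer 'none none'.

Tick 1: prefer A, take nail from A; A=[gear,lens] B=[grate,clip,joint] C=[nail]

Answer: A nail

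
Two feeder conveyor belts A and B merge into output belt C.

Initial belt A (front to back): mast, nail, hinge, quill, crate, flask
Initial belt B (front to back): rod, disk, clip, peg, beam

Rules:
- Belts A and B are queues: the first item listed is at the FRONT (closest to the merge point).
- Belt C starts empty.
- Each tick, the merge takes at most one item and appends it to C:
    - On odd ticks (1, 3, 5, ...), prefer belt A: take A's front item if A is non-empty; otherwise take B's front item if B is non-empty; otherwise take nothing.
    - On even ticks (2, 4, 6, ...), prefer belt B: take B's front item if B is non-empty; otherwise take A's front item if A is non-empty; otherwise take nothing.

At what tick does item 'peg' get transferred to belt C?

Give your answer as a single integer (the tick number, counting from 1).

Tick 1: prefer A, take mast from A; A=[nail,hinge,quill,crate,flask] B=[rod,disk,clip,peg,beam] C=[mast]
Tick 2: prefer B, take rod from B; A=[nail,hinge,quill,crate,flask] B=[disk,clip,peg,beam] C=[mast,rod]
Tick 3: prefer A, take nail from A; A=[hinge,quill,crate,flask] B=[disk,clip,peg,beam] C=[mast,rod,nail]
Tick 4: prefer B, take disk from B; A=[hinge,quill,crate,flask] B=[clip,peg,beam] C=[mast,rod,nail,disk]
Tick 5: prefer A, take hinge from A; A=[quill,crate,flask] B=[clip,peg,beam] C=[mast,rod,nail,disk,hinge]
Tick 6: prefer B, take clip from B; A=[quill,crate,flask] B=[peg,beam] C=[mast,rod,nail,disk,hinge,clip]
Tick 7: prefer A, take quill from A; A=[crate,flask] B=[peg,beam] C=[mast,rod,nail,disk,hinge,clip,quill]
Tick 8: prefer B, take peg from B; A=[crate,flask] B=[beam] C=[mast,rod,nail,disk,hinge,clip,quill,peg]

Answer: 8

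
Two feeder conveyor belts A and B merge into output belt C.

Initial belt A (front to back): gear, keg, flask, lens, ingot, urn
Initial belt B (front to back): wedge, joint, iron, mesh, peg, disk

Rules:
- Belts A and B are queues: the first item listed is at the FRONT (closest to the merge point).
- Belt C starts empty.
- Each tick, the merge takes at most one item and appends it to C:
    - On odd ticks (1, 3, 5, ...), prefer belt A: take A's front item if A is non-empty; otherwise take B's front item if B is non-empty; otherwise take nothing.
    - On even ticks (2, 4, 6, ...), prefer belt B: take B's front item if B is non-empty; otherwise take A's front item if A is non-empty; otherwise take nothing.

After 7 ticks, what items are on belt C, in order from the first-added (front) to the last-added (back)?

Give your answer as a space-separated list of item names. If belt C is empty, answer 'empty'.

Answer: gear wedge keg joint flask iron lens

Derivation:
Tick 1: prefer A, take gear from A; A=[keg,flask,lens,ingot,urn] B=[wedge,joint,iron,mesh,peg,disk] C=[gear]
Tick 2: prefer B, take wedge from B; A=[keg,flask,lens,ingot,urn] B=[joint,iron,mesh,peg,disk] C=[gear,wedge]
Tick 3: prefer A, take keg from A; A=[flask,lens,ingot,urn] B=[joint,iron,mesh,peg,disk] C=[gear,wedge,keg]
Tick 4: prefer B, take joint from B; A=[flask,lens,ingot,urn] B=[iron,mesh,peg,disk] C=[gear,wedge,keg,joint]
Tick 5: prefer A, take flask from A; A=[lens,ingot,urn] B=[iron,mesh,peg,disk] C=[gear,wedge,keg,joint,flask]
Tick 6: prefer B, take iron from B; A=[lens,ingot,urn] B=[mesh,peg,disk] C=[gear,wedge,keg,joint,flask,iron]
Tick 7: prefer A, take lens from A; A=[ingot,urn] B=[mesh,peg,disk] C=[gear,wedge,keg,joint,flask,iron,lens]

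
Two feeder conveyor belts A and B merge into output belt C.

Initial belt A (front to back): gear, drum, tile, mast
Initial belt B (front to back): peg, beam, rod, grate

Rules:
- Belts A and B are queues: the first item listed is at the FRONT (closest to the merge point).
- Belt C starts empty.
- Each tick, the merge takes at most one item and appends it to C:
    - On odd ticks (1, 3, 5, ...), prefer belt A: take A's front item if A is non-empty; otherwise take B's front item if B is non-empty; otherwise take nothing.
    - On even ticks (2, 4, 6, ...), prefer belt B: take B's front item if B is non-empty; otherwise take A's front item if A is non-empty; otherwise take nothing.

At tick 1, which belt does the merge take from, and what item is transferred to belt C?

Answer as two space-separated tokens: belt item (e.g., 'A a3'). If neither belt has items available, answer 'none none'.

Tick 1: prefer A, take gear from A; A=[drum,tile,mast] B=[peg,beam,rod,grate] C=[gear]

Answer: A gear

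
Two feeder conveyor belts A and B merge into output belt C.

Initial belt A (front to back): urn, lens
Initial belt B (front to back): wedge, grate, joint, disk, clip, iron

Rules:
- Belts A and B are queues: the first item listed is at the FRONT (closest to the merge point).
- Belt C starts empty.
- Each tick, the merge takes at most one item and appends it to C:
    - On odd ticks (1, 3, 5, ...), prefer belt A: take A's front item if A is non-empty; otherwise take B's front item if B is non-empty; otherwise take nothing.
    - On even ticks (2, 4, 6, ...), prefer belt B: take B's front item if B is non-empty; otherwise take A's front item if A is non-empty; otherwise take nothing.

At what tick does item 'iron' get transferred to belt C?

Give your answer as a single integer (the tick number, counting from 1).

Answer: 8

Derivation:
Tick 1: prefer A, take urn from A; A=[lens] B=[wedge,grate,joint,disk,clip,iron] C=[urn]
Tick 2: prefer B, take wedge from B; A=[lens] B=[grate,joint,disk,clip,iron] C=[urn,wedge]
Tick 3: prefer A, take lens from A; A=[-] B=[grate,joint,disk,clip,iron] C=[urn,wedge,lens]
Tick 4: prefer B, take grate from B; A=[-] B=[joint,disk,clip,iron] C=[urn,wedge,lens,grate]
Tick 5: prefer A, take joint from B; A=[-] B=[disk,clip,iron] C=[urn,wedge,lens,grate,joint]
Tick 6: prefer B, take disk from B; A=[-] B=[clip,iron] C=[urn,wedge,lens,grate,joint,disk]
Tick 7: prefer A, take clip from B; A=[-] B=[iron] C=[urn,wedge,lens,grate,joint,disk,clip]
Tick 8: prefer B, take iron from B; A=[-] B=[-] C=[urn,wedge,lens,grate,joint,disk,clip,iron]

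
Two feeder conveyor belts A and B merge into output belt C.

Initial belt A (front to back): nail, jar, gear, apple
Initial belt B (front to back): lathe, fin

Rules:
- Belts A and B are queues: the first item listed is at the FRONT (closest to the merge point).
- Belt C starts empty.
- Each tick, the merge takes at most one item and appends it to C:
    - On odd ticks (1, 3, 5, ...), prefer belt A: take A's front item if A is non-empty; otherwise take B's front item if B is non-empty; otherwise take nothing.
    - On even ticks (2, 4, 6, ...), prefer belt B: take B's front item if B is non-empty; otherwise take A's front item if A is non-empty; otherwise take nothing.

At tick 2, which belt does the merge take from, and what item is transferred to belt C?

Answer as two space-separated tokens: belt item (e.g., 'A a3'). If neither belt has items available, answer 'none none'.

Tick 1: prefer A, take nail from A; A=[jar,gear,apple] B=[lathe,fin] C=[nail]
Tick 2: prefer B, take lathe from B; A=[jar,gear,apple] B=[fin] C=[nail,lathe]

Answer: B lathe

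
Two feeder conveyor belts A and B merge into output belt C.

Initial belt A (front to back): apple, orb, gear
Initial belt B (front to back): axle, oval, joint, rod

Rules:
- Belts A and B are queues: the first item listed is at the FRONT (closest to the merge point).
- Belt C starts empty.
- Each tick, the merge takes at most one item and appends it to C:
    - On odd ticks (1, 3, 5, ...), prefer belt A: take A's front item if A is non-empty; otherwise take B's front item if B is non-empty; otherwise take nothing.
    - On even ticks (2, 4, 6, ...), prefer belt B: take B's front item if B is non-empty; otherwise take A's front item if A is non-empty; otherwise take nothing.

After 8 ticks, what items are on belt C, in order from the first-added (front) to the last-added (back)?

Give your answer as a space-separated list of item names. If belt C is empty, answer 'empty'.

Tick 1: prefer A, take apple from A; A=[orb,gear] B=[axle,oval,joint,rod] C=[apple]
Tick 2: prefer B, take axle from B; A=[orb,gear] B=[oval,joint,rod] C=[apple,axle]
Tick 3: prefer A, take orb from A; A=[gear] B=[oval,joint,rod] C=[apple,axle,orb]
Tick 4: prefer B, take oval from B; A=[gear] B=[joint,rod] C=[apple,axle,orb,oval]
Tick 5: prefer A, take gear from A; A=[-] B=[joint,rod] C=[apple,axle,orb,oval,gear]
Tick 6: prefer B, take joint from B; A=[-] B=[rod] C=[apple,axle,orb,oval,gear,joint]
Tick 7: prefer A, take rod from B; A=[-] B=[-] C=[apple,axle,orb,oval,gear,joint,rod]
Tick 8: prefer B, both empty, nothing taken; A=[-] B=[-] C=[apple,axle,orb,oval,gear,joint,rod]

Answer: apple axle orb oval gear joint rod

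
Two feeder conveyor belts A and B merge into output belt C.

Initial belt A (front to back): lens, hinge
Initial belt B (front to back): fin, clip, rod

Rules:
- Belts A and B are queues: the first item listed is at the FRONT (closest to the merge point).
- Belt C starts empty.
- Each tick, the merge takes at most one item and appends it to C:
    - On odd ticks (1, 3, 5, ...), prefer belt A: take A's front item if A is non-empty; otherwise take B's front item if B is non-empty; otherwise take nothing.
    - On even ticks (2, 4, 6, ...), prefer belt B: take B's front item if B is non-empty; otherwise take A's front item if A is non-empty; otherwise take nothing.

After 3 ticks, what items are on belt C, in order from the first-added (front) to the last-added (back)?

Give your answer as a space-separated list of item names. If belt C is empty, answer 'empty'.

Tick 1: prefer A, take lens from A; A=[hinge] B=[fin,clip,rod] C=[lens]
Tick 2: prefer B, take fin from B; A=[hinge] B=[clip,rod] C=[lens,fin]
Tick 3: prefer A, take hinge from A; A=[-] B=[clip,rod] C=[lens,fin,hinge]

Answer: lens fin hinge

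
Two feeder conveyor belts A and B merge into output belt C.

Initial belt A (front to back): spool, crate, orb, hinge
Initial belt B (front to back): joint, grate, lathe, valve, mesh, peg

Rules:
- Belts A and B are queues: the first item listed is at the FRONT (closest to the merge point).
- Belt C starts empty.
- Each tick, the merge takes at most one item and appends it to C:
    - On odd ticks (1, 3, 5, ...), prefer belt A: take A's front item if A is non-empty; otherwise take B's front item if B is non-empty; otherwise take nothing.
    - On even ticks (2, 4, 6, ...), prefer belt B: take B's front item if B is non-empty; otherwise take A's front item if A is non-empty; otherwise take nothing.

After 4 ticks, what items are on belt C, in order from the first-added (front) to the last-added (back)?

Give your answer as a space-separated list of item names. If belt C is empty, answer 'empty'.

Answer: spool joint crate grate

Derivation:
Tick 1: prefer A, take spool from A; A=[crate,orb,hinge] B=[joint,grate,lathe,valve,mesh,peg] C=[spool]
Tick 2: prefer B, take joint from B; A=[crate,orb,hinge] B=[grate,lathe,valve,mesh,peg] C=[spool,joint]
Tick 3: prefer A, take crate from A; A=[orb,hinge] B=[grate,lathe,valve,mesh,peg] C=[spool,joint,crate]
Tick 4: prefer B, take grate from B; A=[orb,hinge] B=[lathe,valve,mesh,peg] C=[spool,joint,crate,grate]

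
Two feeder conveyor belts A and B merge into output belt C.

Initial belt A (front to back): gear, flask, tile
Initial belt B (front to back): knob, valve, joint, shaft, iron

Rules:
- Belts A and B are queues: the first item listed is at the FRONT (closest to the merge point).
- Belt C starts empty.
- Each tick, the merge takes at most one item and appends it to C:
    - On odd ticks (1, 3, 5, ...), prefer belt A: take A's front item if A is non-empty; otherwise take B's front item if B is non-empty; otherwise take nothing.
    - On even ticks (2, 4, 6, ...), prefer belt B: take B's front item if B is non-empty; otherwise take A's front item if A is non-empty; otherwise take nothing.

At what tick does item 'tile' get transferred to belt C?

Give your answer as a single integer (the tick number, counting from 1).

Tick 1: prefer A, take gear from A; A=[flask,tile] B=[knob,valve,joint,shaft,iron] C=[gear]
Tick 2: prefer B, take knob from B; A=[flask,tile] B=[valve,joint,shaft,iron] C=[gear,knob]
Tick 3: prefer A, take flask from A; A=[tile] B=[valve,joint,shaft,iron] C=[gear,knob,flask]
Tick 4: prefer B, take valve from B; A=[tile] B=[joint,shaft,iron] C=[gear,knob,flask,valve]
Tick 5: prefer A, take tile from A; A=[-] B=[joint,shaft,iron] C=[gear,knob,flask,valve,tile]

Answer: 5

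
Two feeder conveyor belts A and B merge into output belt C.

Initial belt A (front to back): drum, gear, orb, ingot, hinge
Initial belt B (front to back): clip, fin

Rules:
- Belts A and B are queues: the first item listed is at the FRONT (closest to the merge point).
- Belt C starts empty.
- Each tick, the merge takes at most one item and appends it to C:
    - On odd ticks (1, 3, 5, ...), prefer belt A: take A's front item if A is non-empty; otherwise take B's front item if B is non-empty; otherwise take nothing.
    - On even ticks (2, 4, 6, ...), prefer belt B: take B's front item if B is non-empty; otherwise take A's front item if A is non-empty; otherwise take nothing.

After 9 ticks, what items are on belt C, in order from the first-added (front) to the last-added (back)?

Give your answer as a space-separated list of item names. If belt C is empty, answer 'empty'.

Tick 1: prefer A, take drum from A; A=[gear,orb,ingot,hinge] B=[clip,fin] C=[drum]
Tick 2: prefer B, take clip from B; A=[gear,orb,ingot,hinge] B=[fin] C=[drum,clip]
Tick 3: prefer A, take gear from A; A=[orb,ingot,hinge] B=[fin] C=[drum,clip,gear]
Tick 4: prefer B, take fin from B; A=[orb,ingot,hinge] B=[-] C=[drum,clip,gear,fin]
Tick 5: prefer A, take orb from A; A=[ingot,hinge] B=[-] C=[drum,clip,gear,fin,orb]
Tick 6: prefer B, take ingot from A; A=[hinge] B=[-] C=[drum,clip,gear,fin,orb,ingot]
Tick 7: prefer A, take hinge from A; A=[-] B=[-] C=[drum,clip,gear,fin,orb,ingot,hinge]
Tick 8: prefer B, both empty, nothing taken; A=[-] B=[-] C=[drum,clip,gear,fin,orb,ingot,hinge]
Tick 9: prefer A, both empty, nothing taken; A=[-] B=[-] C=[drum,clip,gear,fin,orb,ingot,hinge]

Answer: drum clip gear fin orb ingot hinge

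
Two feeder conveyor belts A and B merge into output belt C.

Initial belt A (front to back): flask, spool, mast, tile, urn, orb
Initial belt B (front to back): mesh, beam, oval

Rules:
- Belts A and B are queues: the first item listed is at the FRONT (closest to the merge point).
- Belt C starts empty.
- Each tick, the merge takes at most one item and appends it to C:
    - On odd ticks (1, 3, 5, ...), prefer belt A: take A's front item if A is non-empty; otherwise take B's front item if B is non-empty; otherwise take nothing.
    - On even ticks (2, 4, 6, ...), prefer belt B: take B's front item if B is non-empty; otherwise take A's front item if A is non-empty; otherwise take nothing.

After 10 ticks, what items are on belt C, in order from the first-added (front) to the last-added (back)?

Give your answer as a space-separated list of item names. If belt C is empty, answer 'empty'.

Tick 1: prefer A, take flask from A; A=[spool,mast,tile,urn,orb] B=[mesh,beam,oval] C=[flask]
Tick 2: prefer B, take mesh from B; A=[spool,mast,tile,urn,orb] B=[beam,oval] C=[flask,mesh]
Tick 3: prefer A, take spool from A; A=[mast,tile,urn,orb] B=[beam,oval] C=[flask,mesh,spool]
Tick 4: prefer B, take beam from B; A=[mast,tile,urn,orb] B=[oval] C=[flask,mesh,spool,beam]
Tick 5: prefer A, take mast from A; A=[tile,urn,orb] B=[oval] C=[flask,mesh,spool,beam,mast]
Tick 6: prefer B, take oval from B; A=[tile,urn,orb] B=[-] C=[flask,mesh,spool,beam,mast,oval]
Tick 7: prefer A, take tile from A; A=[urn,orb] B=[-] C=[flask,mesh,spool,beam,mast,oval,tile]
Tick 8: prefer B, take urn from A; A=[orb] B=[-] C=[flask,mesh,spool,beam,mast,oval,tile,urn]
Tick 9: prefer A, take orb from A; A=[-] B=[-] C=[flask,mesh,spool,beam,mast,oval,tile,urn,orb]
Tick 10: prefer B, both empty, nothing taken; A=[-] B=[-] C=[flask,mesh,spool,beam,mast,oval,tile,urn,orb]

Answer: flask mesh spool beam mast oval tile urn orb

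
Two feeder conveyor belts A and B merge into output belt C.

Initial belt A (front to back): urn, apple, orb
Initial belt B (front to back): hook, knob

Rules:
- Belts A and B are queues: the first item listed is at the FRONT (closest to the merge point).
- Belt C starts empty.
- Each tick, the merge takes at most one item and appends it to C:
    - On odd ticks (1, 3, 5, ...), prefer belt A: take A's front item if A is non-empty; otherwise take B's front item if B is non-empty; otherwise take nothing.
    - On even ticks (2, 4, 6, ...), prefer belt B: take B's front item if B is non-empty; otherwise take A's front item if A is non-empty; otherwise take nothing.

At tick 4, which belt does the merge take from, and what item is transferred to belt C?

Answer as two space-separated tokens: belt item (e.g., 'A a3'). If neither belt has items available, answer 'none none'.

Answer: B knob

Derivation:
Tick 1: prefer A, take urn from A; A=[apple,orb] B=[hook,knob] C=[urn]
Tick 2: prefer B, take hook from B; A=[apple,orb] B=[knob] C=[urn,hook]
Tick 3: prefer A, take apple from A; A=[orb] B=[knob] C=[urn,hook,apple]
Tick 4: prefer B, take knob from B; A=[orb] B=[-] C=[urn,hook,apple,knob]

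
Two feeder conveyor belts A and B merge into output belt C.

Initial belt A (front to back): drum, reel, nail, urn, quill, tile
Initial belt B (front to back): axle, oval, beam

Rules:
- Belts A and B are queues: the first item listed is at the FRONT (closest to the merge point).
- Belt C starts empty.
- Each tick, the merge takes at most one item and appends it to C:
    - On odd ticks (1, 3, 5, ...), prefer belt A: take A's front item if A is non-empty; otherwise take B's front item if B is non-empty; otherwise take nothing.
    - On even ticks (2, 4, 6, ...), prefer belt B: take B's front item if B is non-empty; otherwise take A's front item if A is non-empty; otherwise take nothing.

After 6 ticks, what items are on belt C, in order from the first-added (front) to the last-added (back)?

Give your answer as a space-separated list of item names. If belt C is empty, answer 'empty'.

Answer: drum axle reel oval nail beam

Derivation:
Tick 1: prefer A, take drum from A; A=[reel,nail,urn,quill,tile] B=[axle,oval,beam] C=[drum]
Tick 2: prefer B, take axle from B; A=[reel,nail,urn,quill,tile] B=[oval,beam] C=[drum,axle]
Tick 3: prefer A, take reel from A; A=[nail,urn,quill,tile] B=[oval,beam] C=[drum,axle,reel]
Tick 4: prefer B, take oval from B; A=[nail,urn,quill,tile] B=[beam] C=[drum,axle,reel,oval]
Tick 5: prefer A, take nail from A; A=[urn,quill,tile] B=[beam] C=[drum,axle,reel,oval,nail]
Tick 6: prefer B, take beam from B; A=[urn,quill,tile] B=[-] C=[drum,axle,reel,oval,nail,beam]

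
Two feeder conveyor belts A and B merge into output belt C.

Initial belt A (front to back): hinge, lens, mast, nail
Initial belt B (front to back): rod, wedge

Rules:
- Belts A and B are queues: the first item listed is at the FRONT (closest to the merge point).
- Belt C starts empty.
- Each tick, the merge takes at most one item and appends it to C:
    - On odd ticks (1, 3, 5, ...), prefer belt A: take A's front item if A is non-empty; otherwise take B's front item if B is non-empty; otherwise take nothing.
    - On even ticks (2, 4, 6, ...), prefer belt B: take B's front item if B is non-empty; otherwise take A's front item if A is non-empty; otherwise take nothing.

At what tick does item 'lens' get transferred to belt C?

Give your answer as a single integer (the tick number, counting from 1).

Answer: 3

Derivation:
Tick 1: prefer A, take hinge from A; A=[lens,mast,nail] B=[rod,wedge] C=[hinge]
Tick 2: prefer B, take rod from B; A=[lens,mast,nail] B=[wedge] C=[hinge,rod]
Tick 3: prefer A, take lens from A; A=[mast,nail] B=[wedge] C=[hinge,rod,lens]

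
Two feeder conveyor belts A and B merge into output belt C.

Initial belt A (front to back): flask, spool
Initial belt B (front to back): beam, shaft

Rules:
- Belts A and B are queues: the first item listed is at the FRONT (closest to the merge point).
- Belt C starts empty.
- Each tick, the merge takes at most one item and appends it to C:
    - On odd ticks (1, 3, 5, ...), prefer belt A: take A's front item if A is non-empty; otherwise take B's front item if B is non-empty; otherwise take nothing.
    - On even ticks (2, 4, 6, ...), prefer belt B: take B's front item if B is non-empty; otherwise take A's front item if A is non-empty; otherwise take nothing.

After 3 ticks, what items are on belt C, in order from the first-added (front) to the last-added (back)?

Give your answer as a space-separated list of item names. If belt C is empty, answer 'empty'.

Answer: flask beam spool

Derivation:
Tick 1: prefer A, take flask from A; A=[spool] B=[beam,shaft] C=[flask]
Tick 2: prefer B, take beam from B; A=[spool] B=[shaft] C=[flask,beam]
Tick 3: prefer A, take spool from A; A=[-] B=[shaft] C=[flask,beam,spool]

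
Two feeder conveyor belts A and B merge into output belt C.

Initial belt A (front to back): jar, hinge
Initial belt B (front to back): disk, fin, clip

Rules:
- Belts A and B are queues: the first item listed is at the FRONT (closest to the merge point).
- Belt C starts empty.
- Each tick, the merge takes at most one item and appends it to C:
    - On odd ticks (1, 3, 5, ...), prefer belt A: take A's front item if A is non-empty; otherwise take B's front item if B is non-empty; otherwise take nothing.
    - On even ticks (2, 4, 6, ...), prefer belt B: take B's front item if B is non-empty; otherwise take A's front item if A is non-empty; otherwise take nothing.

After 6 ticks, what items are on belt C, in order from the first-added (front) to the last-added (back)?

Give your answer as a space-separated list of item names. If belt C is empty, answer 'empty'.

Answer: jar disk hinge fin clip

Derivation:
Tick 1: prefer A, take jar from A; A=[hinge] B=[disk,fin,clip] C=[jar]
Tick 2: prefer B, take disk from B; A=[hinge] B=[fin,clip] C=[jar,disk]
Tick 3: prefer A, take hinge from A; A=[-] B=[fin,clip] C=[jar,disk,hinge]
Tick 4: prefer B, take fin from B; A=[-] B=[clip] C=[jar,disk,hinge,fin]
Tick 5: prefer A, take clip from B; A=[-] B=[-] C=[jar,disk,hinge,fin,clip]
Tick 6: prefer B, both empty, nothing taken; A=[-] B=[-] C=[jar,disk,hinge,fin,clip]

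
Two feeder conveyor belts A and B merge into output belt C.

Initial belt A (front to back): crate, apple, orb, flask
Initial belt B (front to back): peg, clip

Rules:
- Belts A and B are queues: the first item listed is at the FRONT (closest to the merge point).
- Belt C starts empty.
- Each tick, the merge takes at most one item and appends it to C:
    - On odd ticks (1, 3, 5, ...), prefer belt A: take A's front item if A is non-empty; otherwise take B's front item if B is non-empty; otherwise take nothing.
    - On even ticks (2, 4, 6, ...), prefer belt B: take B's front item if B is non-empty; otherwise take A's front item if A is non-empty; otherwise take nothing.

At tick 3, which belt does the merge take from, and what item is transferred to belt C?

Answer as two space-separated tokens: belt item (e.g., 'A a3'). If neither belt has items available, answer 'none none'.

Tick 1: prefer A, take crate from A; A=[apple,orb,flask] B=[peg,clip] C=[crate]
Tick 2: prefer B, take peg from B; A=[apple,orb,flask] B=[clip] C=[crate,peg]
Tick 3: prefer A, take apple from A; A=[orb,flask] B=[clip] C=[crate,peg,apple]

Answer: A apple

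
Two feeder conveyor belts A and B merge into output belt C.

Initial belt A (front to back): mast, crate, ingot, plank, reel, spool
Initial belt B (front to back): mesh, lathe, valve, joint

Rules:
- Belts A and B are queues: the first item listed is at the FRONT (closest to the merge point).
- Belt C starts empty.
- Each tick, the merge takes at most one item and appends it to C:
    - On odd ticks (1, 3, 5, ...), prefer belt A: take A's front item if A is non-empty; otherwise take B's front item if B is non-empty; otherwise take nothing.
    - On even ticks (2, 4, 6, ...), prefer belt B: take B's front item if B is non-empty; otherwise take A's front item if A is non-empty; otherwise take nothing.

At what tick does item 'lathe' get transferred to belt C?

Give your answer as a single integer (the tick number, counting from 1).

Tick 1: prefer A, take mast from A; A=[crate,ingot,plank,reel,spool] B=[mesh,lathe,valve,joint] C=[mast]
Tick 2: prefer B, take mesh from B; A=[crate,ingot,plank,reel,spool] B=[lathe,valve,joint] C=[mast,mesh]
Tick 3: prefer A, take crate from A; A=[ingot,plank,reel,spool] B=[lathe,valve,joint] C=[mast,mesh,crate]
Tick 4: prefer B, take lathe from B; A=[ingot,plank,reel,spool] B=[valve,joint] C=[mast,mesh,crate,lathe]

Answer: 4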